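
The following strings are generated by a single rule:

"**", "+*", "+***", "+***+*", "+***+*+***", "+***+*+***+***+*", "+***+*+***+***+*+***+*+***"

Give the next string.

This is a Fibonacci-style word recurrence s(k) = s(k−1)·s(k−2): e.g. +*·** = +***.
Continuing: +***+*+***+***+*+***+*+*** · +***+*+***+***+* gives term 8.

+***+*+***+***+*+***+*+***+***+*+***+***+*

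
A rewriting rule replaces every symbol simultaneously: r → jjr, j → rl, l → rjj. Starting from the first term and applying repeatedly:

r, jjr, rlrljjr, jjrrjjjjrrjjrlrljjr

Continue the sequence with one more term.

rlrljjrjjrrlrlrlrljjrjjrrlrljjrrjjjjrrjjrlrljjr

Applying the rule to each of the 19 symbols of jjrrjjjjrrjjrlrljjr gives the pieces rl rl jjr jjr rl rl rl rl jjr jjr rl rl jjr rjj jjr rjj rl rl jjr, which concatenate to the answer.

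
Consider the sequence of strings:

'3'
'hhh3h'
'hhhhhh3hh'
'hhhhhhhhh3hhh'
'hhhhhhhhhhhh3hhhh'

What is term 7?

Each term wraps the previous one in hhh on the left and h on the right.
From hhhhhhhhhhhh3hhhh, 2 further steps: hhhhhhhhhhhh3hhhh → hhhhhhhhhhhhhhh3hhhhh → (answer).

hhhhhhhhhhhhhhhhhh3hhhhhh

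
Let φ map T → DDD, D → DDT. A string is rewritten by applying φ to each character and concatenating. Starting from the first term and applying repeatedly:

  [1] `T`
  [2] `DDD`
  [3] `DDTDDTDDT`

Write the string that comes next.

Apply φ to DDTDDTDDT symbol by symbol: D→DDT, D→DDT, T→DDD, D→DDT, D→DDT, T→DDD, D→DDT, D→DDT, T→DDD; joined: DDT DDT DDD DDT DDT DDD DDT DDT DDD.

DDTDDTDDDDDTDDTDDDDDTDDTDDD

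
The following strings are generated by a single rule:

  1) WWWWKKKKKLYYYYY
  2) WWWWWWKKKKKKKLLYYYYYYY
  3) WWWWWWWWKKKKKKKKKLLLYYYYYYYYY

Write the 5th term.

Each string has the form W^{2n} K^{2n+1} L^{n-1} Y^{2n+1}, where the shown terms are n = 2, 3, 4.
For term 5, n = 6, so the run lengths are 12, 13, 5, 13.

WWWWWWWWWWWWKKKKKKKKKKKKKLLLLLYYYYYYYYYYYYY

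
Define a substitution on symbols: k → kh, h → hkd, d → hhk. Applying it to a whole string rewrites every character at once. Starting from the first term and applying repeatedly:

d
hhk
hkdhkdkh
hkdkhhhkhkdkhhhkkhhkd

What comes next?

φ(hkdkhhhkhkdkhhhkkhhkd) expands symbol-by-symbol to hkd kh hhk kh hkd hkd hkd kh hkd kh hhk kh hkd hkd hkd kh kh hkd hkd kh hhk; joining the 21 pieces gives the next term.

hkdkhhhkkhhkdhkdhkdkhhkdkhhhkkhhkdhkdhkdkhkhhkdhkdkhhhk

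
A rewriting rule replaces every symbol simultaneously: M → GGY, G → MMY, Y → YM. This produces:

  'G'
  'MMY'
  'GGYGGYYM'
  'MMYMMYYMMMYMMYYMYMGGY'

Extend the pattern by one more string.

Rewriting the 21 symbols of MMYMMYYMMMYMMYYMYMGGY one by one yields GGY GGY YM GGY GGY YM YM GGY GGY GGY YM GGY GGY YM YM GGY YM GGY MMY MMY YM; concatenated:

GGYGGYYMGGYGGYYMYMGGYGGYGGYYMGGYGGYYMYMGGYYMGGYMMYMMYYM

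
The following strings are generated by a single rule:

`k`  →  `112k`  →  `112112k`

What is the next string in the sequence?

112112112k

Each term is the previous one with 112 prepended.
One more step from 112112k gives the answer.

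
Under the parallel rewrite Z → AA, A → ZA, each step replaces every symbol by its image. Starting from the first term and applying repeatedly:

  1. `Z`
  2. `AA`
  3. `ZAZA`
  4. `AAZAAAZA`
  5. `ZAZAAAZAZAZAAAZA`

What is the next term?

AAZAAAZAZAZAAAZAAAZAAAZAZAZAAAZA

φ(ZAZAAAZAZAZAAAZA) expands symbol-by-symbol to AA ZA AA ZA ZA ZA AA ZA AA ZA AA ZA ZA ZA AA ZA; joining the 16 pieces gives the next term.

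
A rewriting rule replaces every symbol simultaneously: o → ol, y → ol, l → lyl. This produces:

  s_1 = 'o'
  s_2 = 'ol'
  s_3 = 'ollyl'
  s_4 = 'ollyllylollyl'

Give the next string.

Rewriting the 13 symbols of ollyllylollyl one by one yields ol lyl lyl ol lyl lyl ol lyl ol lyl lyl ol lyl; concatenated:

ollyllylollyllylollylollyllylollyl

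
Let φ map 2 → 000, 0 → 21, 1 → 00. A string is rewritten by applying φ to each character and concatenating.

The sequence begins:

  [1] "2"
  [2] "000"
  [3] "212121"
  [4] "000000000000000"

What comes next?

212121212121212121212121212121

φ(000000000000000) expands symbol-by-symbol to 21 21 21 21 21 21 21 21 21 21 21 21 21 21 21; joining the 15 pieces gives the next term.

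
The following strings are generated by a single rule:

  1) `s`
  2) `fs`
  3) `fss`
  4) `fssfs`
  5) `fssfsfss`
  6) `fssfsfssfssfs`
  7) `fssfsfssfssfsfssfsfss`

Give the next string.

fssfsfssfssfsfssfsfssfssfsfssfssfs

From term 3 onward, concatenate the last term with the second-to-last: fs·s = fss, fss·fs = fssfs, …
Continuing: fssfsfssfssfsfssfsfss · fssfsfssfssfs gives term 8.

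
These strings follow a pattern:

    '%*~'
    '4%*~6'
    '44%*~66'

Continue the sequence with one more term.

s(k+1) = 4·s(k)·6, so each term gains 4 as a prefix and 6 as a suffix.
One more step from 44%*~66 gives the answer.

444%*~666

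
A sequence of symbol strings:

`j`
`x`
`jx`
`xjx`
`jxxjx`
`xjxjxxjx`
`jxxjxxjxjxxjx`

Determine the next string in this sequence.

xjxjxxjxjxxjxxjxjxxjx

This is a Fibonacci-style word recurrence s(k) = s(k−2)·s(k−1): e.g. j·x = jx.
Continuing: xjxjxxjx · jxxjxxjxjxxjx gives term 8.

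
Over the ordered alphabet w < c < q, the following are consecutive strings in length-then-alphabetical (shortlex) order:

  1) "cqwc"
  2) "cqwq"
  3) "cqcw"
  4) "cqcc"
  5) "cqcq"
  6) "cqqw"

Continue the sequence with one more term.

cqqc

Treat cqqw as a base-3 numeral over the given alphabet and add one, carrying through any trailing q's.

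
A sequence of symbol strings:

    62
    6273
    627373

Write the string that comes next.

The strings grow by a fixed suffix 73 each time.
Applying this once more to 627373:

62737373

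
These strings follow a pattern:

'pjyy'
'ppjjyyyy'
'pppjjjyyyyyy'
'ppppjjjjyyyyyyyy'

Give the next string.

Each string has the form p^{n} j^{n} y^{2n} (n = 1, 2, …).
For the next term, n = 5, so the run lengths are 5, 5, 10.

pppppjjjjjyyyyyyyyyy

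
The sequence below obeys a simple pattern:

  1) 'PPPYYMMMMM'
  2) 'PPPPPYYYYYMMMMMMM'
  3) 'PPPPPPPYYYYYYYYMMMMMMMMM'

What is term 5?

PPPPPPPPPPPYYYYYYYYYYYYYYMMMMMMMMMMMMM

The n-th term is 2n+1 P's then 3n-1 Y's then 2n+3 M's (n = 1, 2, …).
Setting n = 5 gives 11, 14, 13 characters in each block.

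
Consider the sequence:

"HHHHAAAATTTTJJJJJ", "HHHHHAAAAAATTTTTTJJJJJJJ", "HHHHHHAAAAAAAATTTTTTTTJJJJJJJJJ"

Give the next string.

HHHHHHHAAAAAAAAAATTTTTTTTTTJJJJJJJJJJJ

Reading off run lengths: H runs 4, 5, 6; A runs 4, 6, 8; T runs 4, 6, 8; J runs 5, 7, 9 — each is linear in n, where the shown terms are n = 2, 3, 4.
At n = 5 the blocks have lengths 7, 10, 10, 11.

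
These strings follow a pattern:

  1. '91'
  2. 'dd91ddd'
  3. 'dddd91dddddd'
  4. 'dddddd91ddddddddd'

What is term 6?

dddddddddd91ddddddddddddddd

Each term wraps the previous one in dd on the left and ddd on the right.
From dddddd91ddddddddd, 2 further steps: dddddd91ddddddddd → dddddddd91dddddddddddd → (answer).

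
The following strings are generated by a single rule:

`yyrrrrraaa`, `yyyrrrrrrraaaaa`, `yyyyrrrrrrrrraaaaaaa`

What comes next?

yyyyyrrrrrrrrrrraaaaaaaaa

Each string has the form y^{n} r^{2n+1} a^{2n-1}, where the shown terms are n = 2, 3, 4.
Setting n = 5 gives 5, 11, 9 characters in each block.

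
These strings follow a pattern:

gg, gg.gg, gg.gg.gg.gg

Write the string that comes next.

gg.gg.gg.gg.gg.gg.gg.gg

Every step duplicates the string with '.' between the halves.
So the next term is two copies of gg.gg.gg.gg with '.' between the halves.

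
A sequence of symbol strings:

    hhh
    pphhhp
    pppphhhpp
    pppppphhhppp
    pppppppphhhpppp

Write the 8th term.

pppppppppppppphhhppppppp

Each term wraps the previous one in pp on the left and p on the right.
From pppppppphhhpppp, 3 further steps: pppppppphhhpppp → pppppppppphhhppppp → pppppppppppphhhpppppp → (answer).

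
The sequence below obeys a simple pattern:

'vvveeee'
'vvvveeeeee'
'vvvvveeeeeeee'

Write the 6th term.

vvvvvvvveeeeeeeeeeeeee

The n-th term is n+1 v's then 2n e's, where the shown terms are n = 2, 3, 4.
Setting n = 7 gives 8, 14 characters in each block.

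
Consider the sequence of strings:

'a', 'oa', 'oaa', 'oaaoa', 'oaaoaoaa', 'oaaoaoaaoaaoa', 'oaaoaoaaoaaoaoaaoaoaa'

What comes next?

oaaoaoaaoaaoaoaaoaoaaoaaoaoaaoaaoa

Each term (from the third on) is the previous term followed by the one before it: term 3 = oa·a = oaa.
Continuing: oaaoaoaaoaaoaoaaoaoaa · oaaoaoaaoaaoa gives term 8.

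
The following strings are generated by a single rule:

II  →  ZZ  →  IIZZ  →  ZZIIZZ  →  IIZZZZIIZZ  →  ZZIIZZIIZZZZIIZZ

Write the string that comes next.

Each term (from the third on) is the two preceding terms concatenated in order: term 3 = II·ZZ = IIZZ.
The next term joins IIZZZZIIZZ and ZZIIZZIIZZZZIIZZ.

IIZZZZIIZZZZIIZZIIZZZZIIZZ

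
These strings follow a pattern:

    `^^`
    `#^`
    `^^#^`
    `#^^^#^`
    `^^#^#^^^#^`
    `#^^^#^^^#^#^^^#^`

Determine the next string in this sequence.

^^#^#^^^#^#^^^#^^^#^#^^^#^

Each term (from the third on) is the two preceding terms concatenated in order: term 3 = ^^·#^ = ^^#^.
The next term joins ^^#^#^^^#^ and #^^^#^^^#^#^^^#^.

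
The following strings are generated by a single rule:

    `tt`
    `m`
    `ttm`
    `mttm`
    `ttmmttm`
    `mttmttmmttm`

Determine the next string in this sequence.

ttmmttmmttmttmmttm

Each term (from the third on) is the two preceding terms concatenated in order: term 3 = tt·m = ttm.
Continuing: ttmmttm · mttmttmmttm gives term 7.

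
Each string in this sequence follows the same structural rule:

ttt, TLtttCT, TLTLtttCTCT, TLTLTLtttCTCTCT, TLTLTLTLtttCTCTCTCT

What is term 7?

TLTLTLTLTLTLtttCTCTCTCTCTCT

s(k+1) = TL·s(k)·CT, so each term gains TL as a prefix and CT as a suffix.
From TLTLTLTLtttCTCTCTCT, 2 further steps: TLTLTLTLtttCTCTCTCT → TLTLTLTLTLtttCTCTCTCTCT → (answer).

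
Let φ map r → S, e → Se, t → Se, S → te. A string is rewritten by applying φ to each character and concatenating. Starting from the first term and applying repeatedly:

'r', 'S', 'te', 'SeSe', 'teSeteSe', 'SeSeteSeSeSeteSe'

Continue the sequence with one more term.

Rewriting the 16 symbols of SeSeteSeSeSeteSe one by one yields te Se te Se Se Se te Se te Se te Se Se Se te Se; concatenated:

teSeteSeSeSeteSeteSeteSeSeSeteSe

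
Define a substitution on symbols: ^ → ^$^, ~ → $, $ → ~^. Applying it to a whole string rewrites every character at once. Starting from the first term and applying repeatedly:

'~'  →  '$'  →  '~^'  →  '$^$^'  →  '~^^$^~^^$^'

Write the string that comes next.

Apply φ to ~^^$^~^^$^ symbol by symbol: ~→$, ^→^$^, ^→^$^, $→~^, ^→^$^, ~→$, ^→^$^, ^→^$^, $→~^, ^→^$^; joined: $ ^$^ ^$^ ~^ ^$^ $ ^$^ ^$^ ~^ ^$^.

$^$^^$^~^^$^$^$^^$^~^^$^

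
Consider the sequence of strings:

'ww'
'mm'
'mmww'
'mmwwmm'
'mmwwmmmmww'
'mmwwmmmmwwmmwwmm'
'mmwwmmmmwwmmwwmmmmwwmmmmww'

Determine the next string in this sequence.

This is a Fibonacci-style word recurrence s(k) = s(k−1)·s(k−2): e.g. mm·ww = mmww.
So term 8 is mmwwmmmmwwmmwwmmmmwwmmmmww·mmwwmmmmwwmmwwmm.

mmwwmmmmwwmmwwmmmmwwmmmmwwmmwwmmmmwwmmwwmm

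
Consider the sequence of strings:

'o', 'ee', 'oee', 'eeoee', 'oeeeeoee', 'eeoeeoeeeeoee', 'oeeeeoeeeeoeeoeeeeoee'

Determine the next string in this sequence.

eeoeeoeeeeoeeoeeeeoeeeeoeeoeeeeoee

Each term (from the third on) is the two preceding terms concatenated in order: term 3 = o·ee = oee.
The next term joins eeoeeoeeeeoee and oeeeeoeeeeoeeoeeeeoee.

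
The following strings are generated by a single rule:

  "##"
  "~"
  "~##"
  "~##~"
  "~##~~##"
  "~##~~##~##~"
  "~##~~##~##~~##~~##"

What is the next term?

Each term (from the third on) is the previous term followed by the one before it: term 3 = ~·## = ~##.
So term 8 is ~##~~##~##~~##~~##·~##~~##~##~.

~##~~##~##~~##~~##~##~~##~##~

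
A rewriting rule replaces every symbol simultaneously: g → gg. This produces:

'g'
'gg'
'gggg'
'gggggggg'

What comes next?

Rewriting each symbol of gggggggg: g→gg, g→gg, g→gg, g→gg, g→gg, g→gg, g→gg, g→gg, which concatenates to gg gg gg gg gg gg gg gg.

gggggggggggggggg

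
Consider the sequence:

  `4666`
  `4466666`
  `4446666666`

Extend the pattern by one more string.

The n-th term is n 4's then 2n+1 6's (n = 1, 2, …).
At n = 4 the blocks have lengths 4, 9.

4444666666666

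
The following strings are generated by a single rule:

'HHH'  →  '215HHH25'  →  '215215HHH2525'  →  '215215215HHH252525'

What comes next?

s(k+1) = 215·s(k)·25, so each term gains 215 as a prefix and 25 as a suffix.
Applying this once more to 215215215HHH252525:

215215215215HHH25252525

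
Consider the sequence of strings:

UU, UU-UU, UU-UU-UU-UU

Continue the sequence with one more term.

Every step duplicates the string with '-' between the halves.
Doubling UU-UU-UU-UU with '-' between the halves:

UU-UU-UU-UU-UU-UU-UU-UU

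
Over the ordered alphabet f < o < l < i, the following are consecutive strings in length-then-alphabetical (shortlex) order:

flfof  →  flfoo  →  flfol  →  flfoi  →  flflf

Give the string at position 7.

flfll

Continuing the enumeration 2 steps past flflf: flflf → flflo → (answer).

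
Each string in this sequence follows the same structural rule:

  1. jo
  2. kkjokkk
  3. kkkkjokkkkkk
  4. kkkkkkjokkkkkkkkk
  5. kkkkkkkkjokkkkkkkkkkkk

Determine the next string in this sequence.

s(k+1) = kk·s(k)·kkk, so each term gains kk as a prefix and kkk as a suffix.
So the next term is kk·kkkkkkkkjokkkkkkkkkkkk·kkk.

kkkkkkkkkkjokkkkkkkkkkkkkkk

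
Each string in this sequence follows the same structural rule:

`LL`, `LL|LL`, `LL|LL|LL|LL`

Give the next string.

LL|LL|LL|LL|LL|LL|LL|LL

Every step duplicates the string with '|' between the halves.
One more doubling of LL|LL|LL|LL gives the answer.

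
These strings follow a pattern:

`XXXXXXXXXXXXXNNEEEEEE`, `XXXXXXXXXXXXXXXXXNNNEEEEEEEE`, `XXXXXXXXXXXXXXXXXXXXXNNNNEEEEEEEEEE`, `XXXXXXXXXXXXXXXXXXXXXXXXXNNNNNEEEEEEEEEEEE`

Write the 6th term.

XXXXXXXXXXXXXXXXXXXXXXXXXXXXXXXXXNNNNNNNEEEEEEEEEEEEEEEE

The n-th term is 4n+1 X's then n-1 N's then 2n E's, where the shown terms are n = 3, 4, 5, 6.
Setting n = 8 gives 33, 7, 16 characters in each block.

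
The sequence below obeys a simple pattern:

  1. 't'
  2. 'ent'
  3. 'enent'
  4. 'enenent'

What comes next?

Every step adds en at the front: s(k+1) = en·s(k).
Applying this once more to enenent:

enenenent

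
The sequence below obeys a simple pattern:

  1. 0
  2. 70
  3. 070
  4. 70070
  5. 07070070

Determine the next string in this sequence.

7007007070070

This is a Fibonacci-style word recurrence s(k) = s(k−2)·s(k−1): e.g. 0·70 = 070.
The next term joins 70070 and 07070070.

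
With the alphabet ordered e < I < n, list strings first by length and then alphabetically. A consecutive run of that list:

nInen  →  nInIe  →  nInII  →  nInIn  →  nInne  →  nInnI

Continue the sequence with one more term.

nInnn

Find the rightmost character of nInnI below n, bump it to the next letter, and reset everything to its right to e.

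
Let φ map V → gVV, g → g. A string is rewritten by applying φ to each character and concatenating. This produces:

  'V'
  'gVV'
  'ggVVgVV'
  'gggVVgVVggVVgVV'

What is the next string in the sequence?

Applying the rule to each of the 15 symbols of gggVVgVVggVVgVV gives the pieces g g g gVV gVV g gVV gVV g g gVV gVV g gVV gVV, which concatenate to the answer.

ggggVVgVVggVVgVVgggVVgVVggVVgVV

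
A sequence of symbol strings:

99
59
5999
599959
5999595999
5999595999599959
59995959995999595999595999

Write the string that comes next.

599959599959995959995959995999595999599959

Each term (from the third on) is the previous term followed by the one before it: term 3 = 59·99 = 5999.
So term 8 is 59995959995999595999595999·5999595999599959.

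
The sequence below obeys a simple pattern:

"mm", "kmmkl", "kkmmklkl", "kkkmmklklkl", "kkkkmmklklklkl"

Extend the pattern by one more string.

s(k+1) = k·s(k)·kl, so each term gains k as a prefix and kl as a suffix.
So the next term is k·kkkkmmklklklkl·kl.

kkkkkmmklklklklkl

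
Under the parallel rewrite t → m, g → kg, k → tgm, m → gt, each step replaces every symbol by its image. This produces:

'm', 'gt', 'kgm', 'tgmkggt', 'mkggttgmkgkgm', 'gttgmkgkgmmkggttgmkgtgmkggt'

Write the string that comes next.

Rewriting the 27 symbols of gttgmkgkgmmkggttgmkgtgmkggt one by one yields kg m m kg gt tgm kg tgm kg gt gt tgm kg kg m m kg gt tgm kg m kg gt tgm kg kg m; concatenated:

kgmmkggttgmkgtgmkggtgttgmkgkgmmkggttgmkgmkggttgmkgkgm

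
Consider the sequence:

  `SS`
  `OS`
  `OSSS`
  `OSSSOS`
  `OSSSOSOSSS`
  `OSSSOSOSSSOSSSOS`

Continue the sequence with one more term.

From term 3 onward, concatenate the last term with the second-to-last: OS·SS = OSSS, OSSS·OS = OSSSOS, …
So term 7 is OSSSOSOSSSOSSSOS·OSSSOSOSSS.

OSSSOSOSSSOSSSOSOSSSOSOSSS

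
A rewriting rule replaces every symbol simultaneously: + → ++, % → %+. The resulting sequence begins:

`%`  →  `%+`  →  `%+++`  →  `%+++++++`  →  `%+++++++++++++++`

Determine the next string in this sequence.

%+++++++++++++++++++++++++++++++

Replace each of the 16 characters of %+++++++++++++++ in place — %+ ++ ++ ++ ++ ++ ++ ++ ++ ++ ++ ++ ++ ++ ++ ++ — and concatenate.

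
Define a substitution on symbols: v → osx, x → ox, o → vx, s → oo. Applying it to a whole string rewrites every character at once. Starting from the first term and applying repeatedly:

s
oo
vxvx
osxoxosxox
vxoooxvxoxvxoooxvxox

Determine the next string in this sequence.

Rewriting the 20 symbols of vxoooxvxoxvxoooxvxox one by one yields osx ox vx vx vx ox osx ox vx ox osx ox vx vx vx ox osx ox vx ox; concatenated:

osxoxvxvxvxoxosxoxvxoxosxoxvxvxvxoxosxoxvxox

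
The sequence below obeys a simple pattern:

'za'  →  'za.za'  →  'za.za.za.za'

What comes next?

za.za.za.za.za.za.za.za

Every step duplicates the string with '.' between the halves.
So the next term is two copies of za.za.za.za with '.' between the halves.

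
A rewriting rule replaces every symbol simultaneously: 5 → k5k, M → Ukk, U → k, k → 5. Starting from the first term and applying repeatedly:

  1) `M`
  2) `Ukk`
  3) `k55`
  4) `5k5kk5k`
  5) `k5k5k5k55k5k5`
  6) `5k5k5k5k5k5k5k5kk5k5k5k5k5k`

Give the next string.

Replace each of the 27 characters of 5k5k5k5k5k5k5k5kk5k5k5k5k5k in place — k5k 5 k5k 5 k5k 5 k5k 5 k5k 5 k5k 5 k5k 5 k5k 5 5 k5k 5 k5k 5 k5k 5 k5k 5 k5k 5 — and concatenate.

k5k5k5k5k5k5k5k5k5k5k5k5k5k5k5k55k5k5k5k5k5k5k5k5k5k5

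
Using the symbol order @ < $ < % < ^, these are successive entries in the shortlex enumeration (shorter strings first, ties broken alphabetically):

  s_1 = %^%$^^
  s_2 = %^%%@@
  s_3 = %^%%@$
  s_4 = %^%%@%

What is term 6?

Advancing 2 positions from %^%%@% through %^%%@% → %^%%@^ reaches term 6.

%^%%$@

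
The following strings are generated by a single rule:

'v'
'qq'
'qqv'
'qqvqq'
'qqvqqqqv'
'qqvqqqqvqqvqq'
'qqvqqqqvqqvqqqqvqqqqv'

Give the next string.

This is a Fibonacci-style word recurrence s(k) = s(k−1)·s(k−2): e.g. qq·v = qqv.
The next term joins qqvqqqqvqqvqqqqvqqqqv and qqvqqqqvqqvqq.

qqvqqqqvqqvqqqqvqqqqvqqvqqqqvqqvqq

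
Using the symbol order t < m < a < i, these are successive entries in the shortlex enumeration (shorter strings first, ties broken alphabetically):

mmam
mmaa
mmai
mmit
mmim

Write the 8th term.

Advancing 3 positions from mmim through mmim → mmia → mmii reaches term 8.

matt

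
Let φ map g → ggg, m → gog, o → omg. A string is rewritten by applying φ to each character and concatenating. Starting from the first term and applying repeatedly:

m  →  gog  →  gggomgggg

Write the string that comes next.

Rewriting each symbol of gggomgggg: g→ggg, g→ggg, g→ggg, o→omg, m→gog, g→ggg, g→ggg, g→ggg, g→ggg, which concatenates to ggg ggg ggg omg gog ggg ggg ggg ggg.

gggggggggomggoggggggggggggg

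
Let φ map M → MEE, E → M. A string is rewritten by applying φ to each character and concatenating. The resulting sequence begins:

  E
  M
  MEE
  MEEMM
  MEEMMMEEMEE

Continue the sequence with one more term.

Expanding MEEMMMEEMEE: M→MEE, E→M, E→M, M→MEE, M→MEE, M→MEE, E→M, E→M, M→MEE, E→M, E→M. Concatenated: MEE M M MEE MEE MEE M M MEE M M.

MEEMMMEEMEEMEEMMMEEMM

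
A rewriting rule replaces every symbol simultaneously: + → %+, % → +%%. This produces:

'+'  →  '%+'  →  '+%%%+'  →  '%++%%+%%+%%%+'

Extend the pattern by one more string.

Replace each of the 13 characters of %++%%+%%+%%%+ in place — +%% %+ %+ +%% +%% %+ +%% +%% %+ +%% +%% +%% %+ — and concatenate.

+%%%+%++%%+%%%++%%+%%%++%%+%%+%%%+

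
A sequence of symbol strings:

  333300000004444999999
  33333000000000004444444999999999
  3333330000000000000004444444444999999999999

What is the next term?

Term n consists of n+2 3's, followed by 4n-1 0's, followed by 3n-2 4's, followed by 3n 9's, where the shown terms are n = 2, 3, 4.
At n = 5 the blocks have lengths 7, 19, 13, 15.

333333300000000000000000004444444444444999999999999999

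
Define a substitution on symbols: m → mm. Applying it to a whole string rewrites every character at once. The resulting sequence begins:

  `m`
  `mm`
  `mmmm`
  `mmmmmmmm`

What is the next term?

mmmmmmmmmmmmmmmm

Rewriting each symbol of mmmmmmmm: m→mm, m→mm, m→mm, m→mm, m→mm, m→mm, m→mm, m→mm, which concatenates to mm mm mm mm mm mm mm mm.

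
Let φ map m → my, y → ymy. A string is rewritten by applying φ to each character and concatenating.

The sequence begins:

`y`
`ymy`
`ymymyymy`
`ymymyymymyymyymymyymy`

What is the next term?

ymymyymymyymyymymyymymyymyymymyymyymymyymymyymyymymyymy

Replace each of the 21 characters of ymymyymymyymyymymyymy in place — ymy my ymy my ymy ymy my ymy my ymy ymy my ymy ymy my ymy my ymy ymy my ymy — and concatenate.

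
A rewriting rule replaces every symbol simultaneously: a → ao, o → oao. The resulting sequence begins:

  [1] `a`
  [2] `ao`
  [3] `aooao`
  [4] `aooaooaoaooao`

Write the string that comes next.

Applying the rule to each of the 13 symbols of aooaooaoaooao gives the pieces ao oao oao ao oao oao ao oao ao oao oao ao oao, which concatenate to the answer.

aooaooaoaooaooaoaooaoaooaooaoaooao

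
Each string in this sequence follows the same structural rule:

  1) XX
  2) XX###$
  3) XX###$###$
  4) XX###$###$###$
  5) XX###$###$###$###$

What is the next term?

The strings grow by a fixed suffix ###$ each time.
Applying this once more to XX###$###$###$###$:

XX###$###$###$###$###$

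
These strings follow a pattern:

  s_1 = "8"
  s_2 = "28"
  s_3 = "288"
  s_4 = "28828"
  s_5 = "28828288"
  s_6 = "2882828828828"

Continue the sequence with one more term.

From term 3 onward, concatenate the last term with the second-to-last: 28·8 = 288, 288·28 = 28828, …
So term 7 is 2882828828828·28828288.

288282882882828828288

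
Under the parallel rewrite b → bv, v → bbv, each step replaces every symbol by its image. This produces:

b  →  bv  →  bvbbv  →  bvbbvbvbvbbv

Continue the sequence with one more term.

bvbbvbvbvbbvbvbbvbvbbvbvbvbbv

Apply φ to bvbbvbvbvbbv symbol by symbol: b→bv, v→bbv, b→bv, b→bv, v→bbv, b→bv, v→bbv, b→bv, v→bbv, b→bv, b→bv, v→bbv; joined: bv bbv bv bv bbv bv bbv bv bbv bv bv bbv.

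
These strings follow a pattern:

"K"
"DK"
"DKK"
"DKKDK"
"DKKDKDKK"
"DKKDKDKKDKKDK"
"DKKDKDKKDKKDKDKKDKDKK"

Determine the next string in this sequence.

Each term (from the third on) is the previous term followed by the one before it: term 3 = DK·K = DKK.
So term 8 is DKKDKDKKDKKDKDKKDKDKK·DKKDKDKKDKKDK.

DKKDKDKKDKKDKDKKDKDKKDKKDKDKKDKKDK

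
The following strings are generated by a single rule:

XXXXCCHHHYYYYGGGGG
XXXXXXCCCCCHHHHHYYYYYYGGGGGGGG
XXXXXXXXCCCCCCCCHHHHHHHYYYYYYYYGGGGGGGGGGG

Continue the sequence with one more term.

Reading off run lengths: X runs 4, 6, 8; C runs 2, 5, 8; H runs 3, 5, 7; Y runs 4, 6, 8; G runs 5, 8, 11 — each is linear in n (n = 1, 2, …).
At n = 4 the blocks have lengths 10, 11, 9, 10, 14.

XXXXXXXXXXCCCCCCCCCCCHHHHHHHHHYYYYYYYYYYGGGGGGGGGGGGGG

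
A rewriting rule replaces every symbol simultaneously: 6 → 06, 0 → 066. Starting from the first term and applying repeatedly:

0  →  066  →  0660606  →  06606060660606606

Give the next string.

06606060660606606066060606606066060606606

φ(06606060660606606) expands symbol-by-symbol to 066 06 06 066 06 066 06 066 06 06 066 06 066 06 06 066 06; joining the 17 pieces gives the next term.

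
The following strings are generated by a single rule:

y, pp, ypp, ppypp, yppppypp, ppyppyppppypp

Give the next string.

yppppyppppyppyppppypp

From term 3 onward, concatenate the second-to-last term with the last: y·pp = ypp, pp·ypp = ppypp, …
So term 7 is yppppypp·ppyppyppppypp.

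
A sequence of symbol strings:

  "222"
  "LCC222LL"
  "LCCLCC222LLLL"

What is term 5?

LCCLCCLCCLCC222LLLLLLLL

Every step adds LCC to the front and LL to the end of the previous string.
From LCCLCC222LLLL, 2 further steps: LCCLCC222LLLL → LCCLCCLCC222LLLLLL → (answer).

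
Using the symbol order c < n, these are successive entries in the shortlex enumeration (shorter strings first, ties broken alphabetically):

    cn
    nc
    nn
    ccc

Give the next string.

Find the rightmost character of ccc below n, bump it to the next letter, and reset everything to its right to c.

ccn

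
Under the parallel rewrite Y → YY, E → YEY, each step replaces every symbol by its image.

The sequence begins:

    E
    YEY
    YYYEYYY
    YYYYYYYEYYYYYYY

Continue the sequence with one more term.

Rewriting the 15 symbols of YYYYYYYEYYYYYYY one by one yields YY YY YY YY YY YY YY YEY YY YY YY YY YY YY YY; concatenated:

YYYYYYYYYYYYYYYEYYYYYYYYYYYYYYY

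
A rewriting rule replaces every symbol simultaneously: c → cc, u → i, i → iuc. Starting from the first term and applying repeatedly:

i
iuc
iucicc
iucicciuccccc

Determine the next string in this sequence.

Replace each of the 13 characters of iucicciuccccc in place — iuc i cc iuc cc cc iuc i cc cc cc cc cc — and concatenate.

iucicciuccccciucicccccccccc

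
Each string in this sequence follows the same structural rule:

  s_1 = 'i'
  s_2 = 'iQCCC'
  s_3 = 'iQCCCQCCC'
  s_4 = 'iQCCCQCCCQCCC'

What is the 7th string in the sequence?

Every step adds QCCC to the end: s(k+1) = s(k)·QCCC.
From iQCCCQCCCQCCC, 3 further steps: iQCCCQCCCQCCC → iQCCCQCCCQCCCQCCC → iQCCCQCCCQCCCQCCCQCCC → (answer).

iQCCCQCCCQCCCQCCCQCCCQCCC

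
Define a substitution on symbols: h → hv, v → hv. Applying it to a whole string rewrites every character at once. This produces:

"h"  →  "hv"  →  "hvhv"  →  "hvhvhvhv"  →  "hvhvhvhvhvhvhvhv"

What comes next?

Rewriting the 16 symbols of hvhvhvhvhvhvhvhv one by one yields hv hv hv hv hv hv hv hv hv hv hv hv hv hv hv hv; concatenated:

hvhvhvhvhvhvhvhvhvhvhvhvhvhvhvhv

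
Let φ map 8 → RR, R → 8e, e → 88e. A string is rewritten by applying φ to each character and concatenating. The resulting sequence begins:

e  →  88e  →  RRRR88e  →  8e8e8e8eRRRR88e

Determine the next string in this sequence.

Rewriting the 15 symbols of 8e8e8e8eRRRR88e one by one yields RR 88e RR 88e RR 88e RR 88e 8e 8e 8e 8e RR RR 88e; concatenated:

RR88eRR88eRR88eRR88e8e8e8e8eRRRR88e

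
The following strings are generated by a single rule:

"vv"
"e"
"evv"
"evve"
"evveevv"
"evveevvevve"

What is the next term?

Each term (from the third on) is the previous term followed by the one before it: term 3 = e·vv = evv.
Continuing: evveevvevve · evveevv gives term 7.

evveevvevveevveevv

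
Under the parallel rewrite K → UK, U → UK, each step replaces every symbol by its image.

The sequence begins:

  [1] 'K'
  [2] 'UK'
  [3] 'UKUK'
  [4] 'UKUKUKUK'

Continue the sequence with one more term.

Rewriting each symbol of UKUKUKUK: U→UK, K→UK, U→UK, K→UK, U→UK, K→UK, U→UK, K→UK, which concatenates to UK UK UK UK UK UK UK UK.

UKUKUKUKUKUKUKUK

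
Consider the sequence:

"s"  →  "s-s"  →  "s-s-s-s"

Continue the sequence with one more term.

s(k+1) = s(k)·-·s(k) — each term doubles the last with '-' between the halves.
So the next term is two copies of s-s-s-s with '-' between the halves.

s-s-s-s-s-s-s-s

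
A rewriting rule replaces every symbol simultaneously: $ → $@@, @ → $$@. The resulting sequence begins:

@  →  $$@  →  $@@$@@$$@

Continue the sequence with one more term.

$@@$$@$$@$@@$$@$$@$@@$@@$$@

Expanding $@@$@@$$@: $→$@@, @→$$@, @→$$@, $→$@@, @→$$@, @→$$@, $→$@@, $→$@@, @→$$@. Concatenated: $@@ $$@ $$@ $@@ $$@ $$@ $@@ $@@ $$@.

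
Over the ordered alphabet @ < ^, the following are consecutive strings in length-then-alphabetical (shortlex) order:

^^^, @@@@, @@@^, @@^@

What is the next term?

The successor of @@^@ increments the rightmost position that isn't already ^ and resets every position after it to @.

@@^^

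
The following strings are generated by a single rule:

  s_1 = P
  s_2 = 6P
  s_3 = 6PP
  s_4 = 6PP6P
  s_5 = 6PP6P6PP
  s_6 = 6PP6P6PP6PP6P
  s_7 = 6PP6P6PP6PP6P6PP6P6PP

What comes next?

From term 3 onward, concatenate the last term with the second-to-last: 6P·P = 6PP, 6PP·6P = 6PP6P, …
The next term joins 6PP6P6PP6PP6P6PP6P6PP and 6PP6P6PP6PP6P.

6PP6P6PP6PP6P6PP6P6PP6PP6P6PP6PP6P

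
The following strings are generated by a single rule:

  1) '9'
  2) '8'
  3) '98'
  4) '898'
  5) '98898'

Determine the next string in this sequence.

From term 3 onward, concatenate the second-to-last term with the last: 9·8 = 98, 8·98 = 898, …
The next term joins 898 and 98898.

89898898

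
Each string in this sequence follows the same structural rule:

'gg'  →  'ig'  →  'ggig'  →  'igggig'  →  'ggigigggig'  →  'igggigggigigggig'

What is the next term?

Each term (from the third on) is the two preceding terms concatenated in order: term 3 = gg·ig = ggig.
The next term joins ggigigggig and igggigggigigggig.

ggigigggigigggigggigigggig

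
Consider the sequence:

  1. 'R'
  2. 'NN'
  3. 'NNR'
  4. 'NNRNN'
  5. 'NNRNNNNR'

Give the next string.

Each term (from the third on) is the previous term followed by the one before it: term 3 = NN·R = NNR.
The next term joins NNRNNNNR and NNRNN.

NNRNNNNRNNRNN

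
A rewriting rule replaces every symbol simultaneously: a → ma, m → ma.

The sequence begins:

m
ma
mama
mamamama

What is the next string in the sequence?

mamamamamamamama

Apply φ to mamamama symbol by symbol: m→ma, a→ma, m→ma, a→ma, m→ma, a→ma, m→ma, a→ma; joined: ma ma ma ma ma ma ma ma.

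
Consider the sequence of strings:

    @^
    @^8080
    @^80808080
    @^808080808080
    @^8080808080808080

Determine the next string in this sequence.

@^80808080808080808080

Every step adds 8080 to the end: s(k+1) = s(k)·8080.
One more step from @^8080808080808080 gives the answer.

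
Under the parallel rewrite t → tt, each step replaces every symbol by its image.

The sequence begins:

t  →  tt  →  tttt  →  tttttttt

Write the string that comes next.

Rewriting each symbol of tttttttt: t→tt, t→tt, t→tt, t→tt, t→tt, t→tt, t→tt, t→tt, which concatenates to tt tt tt tt tt tt tt tt.

tttttttttttttttt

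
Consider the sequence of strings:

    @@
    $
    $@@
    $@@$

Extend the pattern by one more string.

$@@$$@@

From term 3 onward, concatenate the last term with the second-to-last: $·@@ = $@@, $@@·$ = $@@$, …
The next term joins $@@$ and $@@.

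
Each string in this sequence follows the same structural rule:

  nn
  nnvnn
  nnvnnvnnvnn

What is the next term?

Every step duplicates the string with 'v' between the halves.
One more doubling of nnvnnvnnvnn gives the answer.

nnvnnvnnvnnvnnvnnvnnvnn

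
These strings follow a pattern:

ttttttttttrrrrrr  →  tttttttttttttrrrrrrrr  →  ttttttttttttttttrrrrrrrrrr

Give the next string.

tttttttttttttttttttrrrrrrrrrrrr

Each string has the form t^{3n+1} r^{2n}, where the shown terms are n = 3, 4, 5.
For the next term, n = 6, so the run lengths are 19, 12.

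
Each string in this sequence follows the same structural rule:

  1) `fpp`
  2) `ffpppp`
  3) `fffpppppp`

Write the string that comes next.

Reading off run lengths: f runs 1, 2, 3; p runs 2, 4, 6 — each is linear in n (n = 1, 2, …).
Setting n = 4 gives 4, 8 characters in each block.

ffffpppppppp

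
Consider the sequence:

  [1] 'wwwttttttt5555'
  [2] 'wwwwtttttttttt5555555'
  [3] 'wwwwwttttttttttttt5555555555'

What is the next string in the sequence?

Each string has the form w^{n+1} t^{3n+1} 5^{3n-2}, where the shown terms are n = 2, 3, 4.
For the next term, n = 5, so the run lengths are 6, 16, 13.

wwwwwwtttttttttttttttt5555555555555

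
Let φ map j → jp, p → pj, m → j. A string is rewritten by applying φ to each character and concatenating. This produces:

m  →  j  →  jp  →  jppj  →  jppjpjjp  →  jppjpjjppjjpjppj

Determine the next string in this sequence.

jppjpjjppjjpjppjpjjpjppjjppjpjjp

Applying the rule to each of the 16 symbols of jppjpjjppjjpjppj gives the pieces jp pj pj jp pj jp jp pj pj jp jp pj jp pj pj jp, which concatenate to the answer.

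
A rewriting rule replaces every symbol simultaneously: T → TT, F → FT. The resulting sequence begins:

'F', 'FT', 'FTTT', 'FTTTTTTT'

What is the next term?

FTTTTTTTTTTTTTTT

Rewriting each symbol of FTTTTTTT: F→FT, T→TT, T→TT, T→TT, T→TT, T→TT, T→TT, T→TT, which concatenates to FT TT TT TT TT TT TT TT.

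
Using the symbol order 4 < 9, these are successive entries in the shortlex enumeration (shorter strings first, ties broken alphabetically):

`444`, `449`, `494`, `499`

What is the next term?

944

Find the rightmost character of 499 below 9, bump it to the next letter, and reset everything to its right to 4.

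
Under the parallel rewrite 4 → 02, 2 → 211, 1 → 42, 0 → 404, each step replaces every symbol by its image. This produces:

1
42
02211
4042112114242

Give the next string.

Rewriting the 13 symbols of 4042112114242 one by one yields 02 404 02 211 42 42 211 42 42 02 211 02 211; concatenated:

0240402211424221142420221102211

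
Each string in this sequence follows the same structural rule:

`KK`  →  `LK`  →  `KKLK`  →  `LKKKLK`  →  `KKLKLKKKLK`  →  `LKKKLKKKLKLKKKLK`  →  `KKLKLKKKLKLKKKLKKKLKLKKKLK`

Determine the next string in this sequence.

LKKKLKKKLKLKKKLKKKLKLKKKLKLKKKLKKKLKLKKKLK

This is a Fibonacci-style word recurrence s(k) = s(k−2)·s(k−1): e.g. KK·LK = KKLK.
Continuing: LKKKLKKKLKLKKKLK · KKLKLKKKLKLKKKLKKKLKLKKKLK gives term 8.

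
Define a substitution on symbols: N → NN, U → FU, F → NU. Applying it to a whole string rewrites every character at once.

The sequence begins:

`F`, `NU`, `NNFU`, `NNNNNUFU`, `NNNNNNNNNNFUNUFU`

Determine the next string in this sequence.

Applying the rule to each of the 16 symbols of NNNNNNNNNNFUNUFU gives the pieces NN NN NN NN NN NN NN NN NN NN NU FU NN FU NU FU, which concatenate to the answer.

NNNNNNNNNNNNNNNNNNNNNUFUNNFUNUFU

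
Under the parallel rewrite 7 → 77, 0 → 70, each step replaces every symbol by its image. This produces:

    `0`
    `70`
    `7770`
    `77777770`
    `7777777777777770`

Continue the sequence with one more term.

77777777777777777777777777777770

φ(7777777777777770) expands symbol-by-symbol to 77 77 77 77 77 77 77 77 77 77 77 77 77 77 77 70; joining the 16 pieces gives the next term.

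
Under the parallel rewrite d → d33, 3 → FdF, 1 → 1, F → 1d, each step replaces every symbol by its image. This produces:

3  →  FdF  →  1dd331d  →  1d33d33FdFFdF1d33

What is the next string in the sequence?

φ(1d33d33FdFFdF1d33) expands symbol-by-symbol to 1 d33 FdF FdF d33 FdF FdF 1d d33 1d 1d d33 1d 1 d33 FdF FdF; joining the 17 pieces gives the next term.

1d33FdFFdFd33FdFFdF1dd331d1dd331d1d33FdFFdF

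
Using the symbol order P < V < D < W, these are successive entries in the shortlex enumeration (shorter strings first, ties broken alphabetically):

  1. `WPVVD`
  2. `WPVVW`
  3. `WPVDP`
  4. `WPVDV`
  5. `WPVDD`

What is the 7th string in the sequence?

WPVWP

Advancing 2 positions from WPVDD through WPVDD → WPVDW reaches term 7.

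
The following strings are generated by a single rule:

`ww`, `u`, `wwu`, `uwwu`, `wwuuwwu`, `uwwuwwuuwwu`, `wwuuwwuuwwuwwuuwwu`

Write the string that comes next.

uwwuwwuuwwuwwuuwwuuwwuwwuuwwu

Each term (from the third on) is the two preceding terms concatenated in order: term 3 = ww·u = wwu.
So term 8 is uwwuwwuuwwu·wwuuwwuuwwuwwuuwwu.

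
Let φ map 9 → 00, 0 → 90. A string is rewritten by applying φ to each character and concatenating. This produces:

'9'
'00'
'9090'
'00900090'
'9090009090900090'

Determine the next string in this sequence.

Rewriting the 16 symbols of 9090009090900090 one by one yields 00 90 00 90 90 90 00 90 00 90 00 90 90 90 00 90; concatenated:

00900090909000900090009090900090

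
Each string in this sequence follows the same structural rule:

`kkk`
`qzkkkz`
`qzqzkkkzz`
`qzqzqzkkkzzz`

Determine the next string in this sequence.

s(k+1) = qz·s(k)·z, so each term gains qz as a prefix and z as a suffix.
Applying this once more to qzqzqzkkkzzz:

qzqzqzqzkkkzzzz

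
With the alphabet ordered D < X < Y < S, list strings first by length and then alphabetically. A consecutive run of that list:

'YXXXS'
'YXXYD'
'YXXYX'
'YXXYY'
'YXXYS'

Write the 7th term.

YXXSX

Stepping forward 2 times from YXXYS: YXXYS → YXXSD, then the target.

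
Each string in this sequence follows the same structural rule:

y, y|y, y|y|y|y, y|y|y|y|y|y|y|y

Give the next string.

Each string is two copies of the previous one joined by '|'.
Doubling y|y|y|y|y|y|y|y with '|' between the halves:

y|y|y|y|y|y|y|y|y|y|y|y|y|y|y|y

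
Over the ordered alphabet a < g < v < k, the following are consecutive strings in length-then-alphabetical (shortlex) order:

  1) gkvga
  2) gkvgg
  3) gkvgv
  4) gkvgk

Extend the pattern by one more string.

gkvva

Find the rightmost character of gkvgk below k, bump it to the next letter, and reset everything to its right to a.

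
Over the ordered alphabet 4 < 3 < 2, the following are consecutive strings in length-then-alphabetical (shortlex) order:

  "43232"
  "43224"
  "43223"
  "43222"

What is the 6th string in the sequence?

Stepping forward 2 times from 43222: 43222 → 42444, then the target.

42443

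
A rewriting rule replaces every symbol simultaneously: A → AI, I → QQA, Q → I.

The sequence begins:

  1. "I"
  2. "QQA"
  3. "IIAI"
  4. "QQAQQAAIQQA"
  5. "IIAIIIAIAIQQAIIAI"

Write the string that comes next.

φ(IIAIIIAIAIQQAIIAI) expands symbol-by-symbol to QQA QQA AI QQA QQA QQA AI QQA AI QQA I I AI QQA QQA AI QQA; joining the 17 pieces gives the next term.

QQAQQAAIQQAQQAQQAAIQQAAIQQAIIAIQQAQQAAIQQA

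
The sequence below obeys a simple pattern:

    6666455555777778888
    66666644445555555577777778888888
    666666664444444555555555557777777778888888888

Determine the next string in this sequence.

The n-th term is 2n+2 6's then 3n-2 4's then 3n+2 5's then 2n+3 7's then 3n+1 8's (n = 1, 2, …).
Setting n = 4 gives 10, 10, 14, 11, 13 characters in each block.

6666666666444444444455555555555555777777777778888888888888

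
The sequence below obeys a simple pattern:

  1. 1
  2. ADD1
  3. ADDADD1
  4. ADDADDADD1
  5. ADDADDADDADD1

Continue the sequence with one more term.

ADDADDADDADDADD1

The strings grow by a fixed prefix ADD each time.
One more step from ADDADDADDADD1 gives the answer.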